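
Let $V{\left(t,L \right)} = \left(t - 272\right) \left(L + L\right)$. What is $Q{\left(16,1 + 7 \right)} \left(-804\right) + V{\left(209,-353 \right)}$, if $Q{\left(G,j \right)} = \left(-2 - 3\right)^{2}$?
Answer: $24378$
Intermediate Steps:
$Q{\left(G,j \right)} = 25$ ($Q{\left(G,j \right)} = \left(-5\right)^{2} = 25$)
$V{\left(t,L \right)} = 2 L \left(-272 + t\right)$ ($V{\left(t,L \right)} = \left(-272 + t\right) 2 L = 2 L \left(-272 + t\right)$)
$Q{\left(16,1 + 7 \right)} \left(-804\right) + V{\left(209,-353 \right)} = 25 \left(-804\right) + 2 \left(-353\right) \left(-272 + 209\right) = -20100 + 2 \left(-353\right) \left(-63\right) = -20100 + 44478 = 24378$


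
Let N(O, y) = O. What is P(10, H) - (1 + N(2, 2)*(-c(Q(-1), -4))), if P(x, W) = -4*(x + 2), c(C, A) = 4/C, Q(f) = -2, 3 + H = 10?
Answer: -53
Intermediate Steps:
H = 7 (H = -3 + 10 = 7)
P(x, W) = -8 - 4*x (P(x, W) = -4*(2 + x) = -8 - 4*x)
P(10, H) - (1 + N(2, 2)*(-c(Q(-1), -4))) = (-8 - 4*10) - (1 + 2*(-4/(-2))) = (-8 - 40) - (1 + 2*(-4*(-1)/2)) = -48 - (1 + 2*(-1*(-2))) = -48 - (1 + 2*2) = -48 - (1 + 4) = -48 - 1*5 = -48 - 5 = -53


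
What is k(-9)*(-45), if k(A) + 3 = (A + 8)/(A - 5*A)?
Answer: 545/4 ≈ 136.25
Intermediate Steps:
k(A) = -3 - (8 + A)/(4*A) (k(A) = -3 + (A + 8)/(A - 5*A) = -3 + (8 + A)/((-4*A)) = -3 + (8 + A)*(-1/(4*A)) = -3 - (8 + A)/(4*A))
k(-9)*(-45) = (-13/4 - 2/(-9))*(-45) = (-13/4 - 2*(-⅑))*(-45) = (-13/4 + 2/9)*(-45) = -109/36*(-45) = 545/4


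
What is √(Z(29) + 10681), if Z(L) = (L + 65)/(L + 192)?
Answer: √521691495/221 ≈ 103.35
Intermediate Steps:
Z(L) = (65 + L)/(192 + L)
√(Z(29) + 10681) = √((65 + 29)/(192 + 29) + 10681) = √(94/221 + 10681) = √(2360595/221) = √521691495/221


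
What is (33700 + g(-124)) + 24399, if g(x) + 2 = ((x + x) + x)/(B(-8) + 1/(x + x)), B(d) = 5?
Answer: 23963309/413 ≈ 58023.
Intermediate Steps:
g(x) = -2 + 3*x/(5 + 1/(2*x)) (g(x) = -2 + ((x + x) + x)/(5 + 1/(x + x)) = -2 + (2*x + x)/(5 + 1/(2*x)) = -2 + (3*x)/(5 + 1/(2*x)) = -2 + 3*x/(5 + 1/(2*x)))
(33700 + g(-124)) + 24399 = (33700 + 2*(-1 - 10*(-124) + 3*(-124)**2)/(1 + 10*(-124))) + 24399 = (33700 + 2*(-1 + 1240 + 3*15376)/(1 - 1240)) + 24399 = (33700 + 2*(-1 + 1240 + 46128)/(-1239)) + 24399 = (33700 + 2*(-1/1239)*47367) + 24399 = (33700 - 31578/413) + 24399 = 13886522/413 + 24399 = 23963309/413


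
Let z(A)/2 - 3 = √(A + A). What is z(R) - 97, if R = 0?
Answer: -91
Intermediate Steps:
z(A) = 6 + 2*√2*√A (z(A) = 6 + 2*√(A + A) = 6 + 2*√(2*A) = 6 + 2*(√2*√A) = 6 + 2*√2*√A)
z(R) - 97 = (6 + 2*√2*√0) - 97 = (6 + 2*√2*0) - 97 = (6 + 0) - 97 = 6 - 97 = -91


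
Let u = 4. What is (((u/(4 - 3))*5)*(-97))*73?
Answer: -141620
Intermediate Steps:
(((u/(4 - 3))*5)*(-97))*73 = (((4/(4 - 3))*5)*(-97))*73 = (((4/1)*5)*(-97))*73 = (((4*1)*5)*(-97))*73 = ((4*5)*(-97))*73 = (20*(-97))*73 = -1940*73 = -141620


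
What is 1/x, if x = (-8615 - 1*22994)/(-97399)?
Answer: 97399/31609 ≈ 3.0814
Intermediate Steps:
x = 31609/97399 (x = (-8615 - 22994)*(-1/97399) = -31609*(-1/97399) = 31609/97399 ≈ 0.32453)
1/x = 1/(31609/97399) = 97399/31609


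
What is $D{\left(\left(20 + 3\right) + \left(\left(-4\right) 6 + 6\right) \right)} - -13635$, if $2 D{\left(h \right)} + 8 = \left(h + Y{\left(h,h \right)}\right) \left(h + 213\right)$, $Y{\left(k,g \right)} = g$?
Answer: $14721$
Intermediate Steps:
$D{\left(h \right)} = -4 + h \left(213 + h\right)$ ($D{\left(h \right)} = -4 + \frac{\left(h + h\right) \left(h + 213\right)}{2} = -4 + \frac{2 h \left(213 + h\right)}{2} = -4 + h \left(213 + h\right)$)
$D{\left(\left(20 + 3\right) + \left(\left(-4\right) 6 + 6\right) \right)} - -13635 = \left(-4 + \left(\left(20 + 3\right) + \left(\left(-4\right) 6 + 6\right)\right)^{2} + 213 \left(\left(20 + 3\right) + \left(\left(-4\right) 6 + 6\right)\right)\right) - -13635 = \left(-4 + \left(23 + \left(-24 + 6\right)\right)^{2} + 213 \left(23 + \left(-24 + 6\right)\right)\right) + 13635 = \left(-4 + \left(23 - 18\right)^{2} + 213 \left(23 - 18\right)\right) + 13635 = \left(-4 + 5^{2} + 213 \cdot 5\right) + 13635 = \left(-4 + 25 + 1065\right) + 13635 = 1086 + 13635 = 14721$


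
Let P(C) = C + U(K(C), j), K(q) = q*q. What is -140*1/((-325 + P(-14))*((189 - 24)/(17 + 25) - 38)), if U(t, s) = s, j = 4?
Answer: -392/31959 ≈ -0.012266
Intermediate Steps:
K(q) = q²
P(C) = 4 + C (P(C) = C + 4 = 4 + C)
-140*1/((-325 + P(-14))*((189 - 24)/(17 + 25) - 38)) = -140*1/((-325 + (4 - 14))*((189 - 24)/(17 + 25) - 38)) = -140*1/((-325 - 10)*(165/42 - 38)) = -140*(-1/(335*(165*(1/42) - 38))) = -140*(-1/(335*(55/14 - 38))) = -140/((-477/14*(-335))) = -140/159795/14 = -140*14/159795 = -392/31959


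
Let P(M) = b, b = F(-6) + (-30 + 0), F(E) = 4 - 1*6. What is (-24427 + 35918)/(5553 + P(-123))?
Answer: 11491/5521 ≈ 2.0813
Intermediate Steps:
F(E) = -2 (F(E) = 4 - 6 = -2)
b = -32 (b = -2 + (-30 + 0) = -2 - 30 = -32)
P(M) = -32
(-24427 + 35918)/(5553 + P(-123)) = (-24427 + 35918)/(5553 - 32) = 11491/5521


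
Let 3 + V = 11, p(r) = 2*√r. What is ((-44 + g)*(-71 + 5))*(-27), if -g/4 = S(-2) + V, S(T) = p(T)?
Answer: -135432 - 14256*I*√2 ≈ -1.3543e+5 - 20161.0*I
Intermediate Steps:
S(T) = 2*√T
V = 8 (V = -3 + 11 = 8)
g = -32 - 8*I*√2 (g = -4*(2*√(-2) + 8) = -4*(2*(I*√2) + 8) = -4*(2*I*√2 + 8) = -4*(8 + 2*I*√2) = -32 - 8*I*√2 ≈ -32.0 - 11.314*I)
((-44 + g)*(-71 + 5))*(-27) = ((-44 + (-32 - 8*I*√2))*(-71 + 5))*(-27) = ((-76 - 8*I*√2)*(-66))*(-27) = (5016 + 528*I*√2)*(-27) = -135432 - 14256*I*√2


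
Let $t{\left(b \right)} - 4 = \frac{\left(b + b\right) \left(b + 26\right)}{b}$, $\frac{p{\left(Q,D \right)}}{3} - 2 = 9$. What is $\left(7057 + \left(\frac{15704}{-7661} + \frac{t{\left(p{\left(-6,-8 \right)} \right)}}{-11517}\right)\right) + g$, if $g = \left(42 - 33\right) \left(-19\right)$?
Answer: $\frac{607381943372}{88231737} \approx 6883.9$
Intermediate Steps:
$p{\left(Q,D \right)} = 33$ ($p{\left(Q,D \right)} = 6 + 3 \cdot 9 = 6 + 27 = 33$)
$g = -171$ ($g = 9 \left(-19\right) = -171$)
$t{\left(b \right)} = 56 + 2 b$ ($t{\left(b \right)} = 4 + \frac{\left(b + b\right) \left(b + 26\right)}{b} = 4 + \frac{2 b \left(26 + b\right)}{b} = 4 + \left(52 + 2 b\right) = 56 + 2 b$)
$\left(7057 + \left(\frac{15704}{-7661} + \frac{t{\left(p{\left(-6,-8 \right)} \right)}}{-11517}\right)\right) + g = \left(7057 + \left(\frac{15704}{-7661} + \frac{56 + 2 \cdot 33}{-11517}\right)\right) - 171 = \left(7057 + \left(15704 \left(- \frac{1}{7661}\right) + \left(56 + 66\right) \left(- \frac{1}{11517}\right)\right)\right) - 171 = \left(7057 + \left(- \frac{15704}{7661} + 122 \left(- \frac{1}{11517}\right)\right)\right) - 171 = \left(7057 - \frac{181797610}{88231737}\right) - 171 = \frac{622469570399}{88231737} - 171 = \frac{607381943372}{88231737}$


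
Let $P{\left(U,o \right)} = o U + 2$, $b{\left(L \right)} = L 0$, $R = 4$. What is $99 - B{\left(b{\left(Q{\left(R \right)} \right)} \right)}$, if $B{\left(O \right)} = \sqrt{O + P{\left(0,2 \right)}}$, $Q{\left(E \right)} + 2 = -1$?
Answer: $99 - \sqrt{2} \approx 97.586$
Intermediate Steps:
$Q{\left(E \right)} = -3$ ($Q{\left(E \right)} = -2 - 1 = -3$)
$b{\left(L \right)} = 0$
$P{\left(U,o \right)} = 2 + U o$ ($P{\left(U,o \right)} = U o + 2 = 2 + U o$)
$B{\left(O \right)} = \sqrt{2 + O}$ ($B{\left(O \right)} = \sqrt{O + \left(2 + 0 \cdot 2\right)} = \sqrt{O + \left(2 + 0\right)} = \sqrt{O + 2} = \sqrt{2 + O}$)
$99 - B{\left(b{\left(Q{\left(R \right)} \right)} \right)} = 99 - \sqrt{2 + 0} = 99 - \sqrt{2}$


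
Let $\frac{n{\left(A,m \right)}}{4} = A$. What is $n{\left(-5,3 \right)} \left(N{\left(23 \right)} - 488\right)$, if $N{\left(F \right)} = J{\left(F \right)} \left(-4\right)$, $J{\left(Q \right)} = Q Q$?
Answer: $52080$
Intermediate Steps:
$J{\left(Q \right)} = Q^{2}$
$n{\left(A,m \right)} = 4 A$
$N{\left(F \right)} = - 4 F^{2}$ ($N{\left(F \right)} = F^{2} \left(-4\right) = - 4 F^{2}$)
$n{\left(-5,3 \right)} \left(N{\left(23 \right)} - 488\right) = 4 \left(-5\right) \left(- 4 \cdot 23^{2} - 488\right) = - 20 \left(\left(-4\right) 529 - 488\right) = - 20 \left(-2116 - 488\right) = \left(-20\right) \left(-2604\right) = 52080$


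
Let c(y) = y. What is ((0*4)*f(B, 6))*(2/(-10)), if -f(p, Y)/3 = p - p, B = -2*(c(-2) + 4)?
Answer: 0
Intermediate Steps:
B = -4 (B = -2*(-2 + 4) = -2*2 = -4)
f(p, Y) = 0 (f(p, Y) = -3*(p - p) = -3*0 = 0)
((0*4)*f(B, 6))*(2/(-10)) = ((0*4)*0)*(2/(-10)) = (0*0)*(2*(-⅒)) = 0*(-⅕) = 0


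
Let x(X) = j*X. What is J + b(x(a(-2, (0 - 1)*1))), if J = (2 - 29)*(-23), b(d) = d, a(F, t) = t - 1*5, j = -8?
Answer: 669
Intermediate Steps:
a(F, t) = -5 + t (a(F, t) = t - 5 = -5 + t)
x(X) = -8*X
J = 621 (J = -27*(-23) = 621)
J + b(x(a(-2, (0 - 1)*1))) = 621 - 8*(-5 + (0 - 1)*1) = 621 - 8*(-5 - 1*1) = 621 - 8*(-5 - 1) = 621 - 8*(-6) = 621 + 48 = 669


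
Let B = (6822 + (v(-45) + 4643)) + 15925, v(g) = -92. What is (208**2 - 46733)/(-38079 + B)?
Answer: 3469/10781 ≈ 0.32177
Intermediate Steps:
B = 27298 (B = (6822 + (-92 + 4643)) + 15925 = (6822 + 4551) + 15925 = 11373 + 15925 = 27298)
(208**2 - 46733)/(-38079 + B) = (208**2 - 46733)/(-38079 + 27298) = (43264 - 46733)/(-10781) = -3469*(-1/10781) = 3469/10781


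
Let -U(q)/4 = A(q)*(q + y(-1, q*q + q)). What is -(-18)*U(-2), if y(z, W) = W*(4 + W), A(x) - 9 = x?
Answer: -5040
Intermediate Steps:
A(x) = 9 + x
U(q) = -4*(9 + q)*(q + (q + q²)*(4 + q + q²)) (U(q) = -4*(9 + q)*(q + (q*q + q)*(4 + (q*q + q))) = -4*(9 + q)*(q + (q² + q)*(4 + (q² + q))) = -4*(9 + q)*(q + (q + q²)*(4 + (q + q²))) = -4*(9 + q)*(q + (q + q²)*(4 + q + q²)))
-(-18)*U(-2) = -(-18)*(-4*(-2)*(1 + (1 - 2)*(4 - 2*(1 - 2)))*(9 - 2)) = -(-18)*(-4*(-2)*(1 - (4 - 2*(-1)))*7) = -(-18)*(-4*(-2)*(1 - (4 + 2))*7) = -(-18)*(-4*(-2)*(1 - 1*6)*7) = -(-18)*(-4*(-2)*(1 - 6)*7) = -(-18)*(-4*(-2)*(-5)*7) = -(-18)*(-280) = -1*5040 = -5040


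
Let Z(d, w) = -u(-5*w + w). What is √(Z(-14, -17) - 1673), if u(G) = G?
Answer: I*√1741 ≈ 41.725*I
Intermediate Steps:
Z(d, w) = 4*w (Z(d, w) = -(-5*w + w) = -(-4)*w = 4*w)
√(Z(-14, -17) - 1673) = √(4*(-17) - 1673) = √(-68 - 1673) = √(-1741) = I*√1741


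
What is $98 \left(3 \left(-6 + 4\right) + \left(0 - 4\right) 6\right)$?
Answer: $-2940$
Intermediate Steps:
$98 \left(3 \left(-6 + 4\right) + \left(0 - 4\right) 6\right) = 98 \left(3 \left(-2\right) - 24\right) = 98 \left(-6 - 24\right) = 98 \left(-30\right) = -2940$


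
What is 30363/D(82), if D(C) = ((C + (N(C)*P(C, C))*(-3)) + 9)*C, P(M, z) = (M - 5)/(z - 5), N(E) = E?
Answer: -30363/12710 ≈ -2.3889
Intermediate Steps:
P(M, z) = (-5 + M)/(-5 + z)
D(C) = C*(9 - 2*C) (D(C) = ((C + (C*((-5 + C)/(-5 + C)))*(-3)) + 9)*C = ((C + (C*1)*(-3)) + 9)*C = ((C + C*(-3)) + 9)*C = ((C - 3*C) + 9)*C = (-2*C + 9)*C = (9 - 2*C)*C = C*(9 - 2*C))
30363/D(82) = 30363/((82*(9 - 2*82))) = 30363/((82*(9 - 164))) = 30363/((82*(-155))) = 30363/(-12710) = 30363*(-1/12710) = -30363/12710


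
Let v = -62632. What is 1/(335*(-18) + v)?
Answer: -1/68662 ≈ -1.4564e-5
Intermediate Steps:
1/(335*(-18) + v) = 1/(335*(-18) - 62632) = 1/(-6030 - 62632) = 1/(-68662) = -1/68662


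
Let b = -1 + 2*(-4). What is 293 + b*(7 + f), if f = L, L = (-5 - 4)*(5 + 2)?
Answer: 797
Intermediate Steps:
b = -9 (b = -1 - 8 = -9)
L = -63 (L = -9*7 = -63)
f = -63
293 + b*(7 + f) = 293 - 9*(7 - 63) = 293 - 9*(-56) = 293 + 504 = 797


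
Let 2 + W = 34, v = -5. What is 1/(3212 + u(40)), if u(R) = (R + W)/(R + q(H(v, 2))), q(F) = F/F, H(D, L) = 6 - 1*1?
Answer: 41/131764 ≈ 0.00031116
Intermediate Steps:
W = 32 (W = -2 + 34 = 32)
H(D, L) = 5 (H(D, L) = 6 - 1 = 5)
q(F) = 1
u(R) = (32 + R)/(1 + R) (u(R) = (R + 32)/(R + 1) = (32 + R)/(1 + R))
1/(3212 + u(40)) = 1/(3212 + (32 + 40)/(1 + 40)) = 1/(3212 + 72/41) = 1/(131764/41) = 41/131764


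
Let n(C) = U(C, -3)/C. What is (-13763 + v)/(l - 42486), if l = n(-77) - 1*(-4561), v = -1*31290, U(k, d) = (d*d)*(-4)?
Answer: 3469081/2920189 ≈ 1.1880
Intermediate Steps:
U(k, d) = -4*d² (U(k, d) = d²*(-4) = -4*d²)
n(C) = -36/C (n(C) = (-4*(-3)²)/C = (-4*9)/C = -36/C)
v = -31290
l = 351233/77 (l = -36/(-77) - 1*(-4561) = -36*(-1/77) + 4561 = 36/77 + 4561 = 351233/77 ≈ 4561.5)
(-13763 + v)/(l - 42486) = (-13763 - 31290)/(351233/77 - 42486) = -45053/(-2920189/77) = -45053*(-77/2920189) = 3469081/2920189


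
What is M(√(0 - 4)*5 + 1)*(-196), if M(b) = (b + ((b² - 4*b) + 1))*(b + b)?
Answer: 392 + 399840*I ≈ 392.0 + 3.9984e+5*I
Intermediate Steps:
M(b) = 2*b*(1 + b² - 3*b) (M(b) = (b + (1 + b² - 4*b))*(2*b) = (1 + b² - 3*b)*(2*b) = 2*b*(1 + b² - 3*b))
M(√(0 - 4)*5 + 1)*(-196) = (2*(√(0 - 4)*5 + 1)*(1 + (√(0 - 4)*5 + 1)² - 3*(√(0 - 4)*5 + 1)))*(-196) = (2*(√(-4)*5 + 1)*(1 + (√(-4)*5 + 1)² - 3*(√(-4)*5 + 1)))*(-196) = (2*((2*I)*5 + 1)*(1 + ((2*I)*5 + 1)² - 3*((2*I)*5 + 1)))*(-196) = (2*(10*I + 1)*(1 + (10*I + 1)² - 3*(10*I + 1)))*(-196) = (2*(1 + 10*I)*(1 + (1 + 10*I)² - 3*(1 + 10*I)))*(-196) = (2*(1 + 10*I)*(1 + (1 + 10*I)² + (-3 - 30*I)))*(-196) = (2*(1 + 10*I)*(-2 + (1 + 10*I)² - 30*I))*(-196) = -392*(1 + 10*I)*(-2 + (1 + 10*I)² - 30*I)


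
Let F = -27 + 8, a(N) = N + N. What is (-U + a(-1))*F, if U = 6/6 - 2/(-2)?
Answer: 76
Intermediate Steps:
a(N) = 2*N
F = -19
U = 2 (U = 6*(1/6) - 2*(-1/2) = 1 + 1 = 2)
(-U + a(-1))*F = (-1*2 + 2*(-1))*(-19) = (-2 - 2)*(-19) = -4*(-19) = 76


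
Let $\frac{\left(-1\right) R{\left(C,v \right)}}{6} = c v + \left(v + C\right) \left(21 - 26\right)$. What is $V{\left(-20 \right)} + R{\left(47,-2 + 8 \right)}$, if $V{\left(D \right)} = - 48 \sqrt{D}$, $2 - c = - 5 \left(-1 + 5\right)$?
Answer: $798 - 96 i \sqrt{5} \approx 798.0 - 214.66 i$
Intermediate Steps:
$c = 22$ ($c = 2 - - 5 \left(-1 + 5\right) = 2 - \left(-5\right) 4 = 2 - -20 = 2 + 20 = 22$)
$R{\left(C,v \right)} = - 102 v + 30 C$ ($R{\left(C,v \right)} = - 6 \left(22 v + \left(v + C\right) \left(21 - 26\right)\right) = - 6 \left(22 v + \left(C + v\right) \left(-5\right)\right) = - 6 \left(22 v - \left(5 C + 5 v\right)\right) = - 6 \left(- 5 C + 17 v\right) = - 102 v + 30 C$)
$V{\left(-20 \right)} + R{\left(47,-2 + 8 \right)} = - 48 \sqrt{-20} + \left(- 102 \left(-2 + 8\right) + 30 \cdot 47\right) = - 48 \cdot 2 i \sqrt{5} + \left(\left(-102\right) 6 + 1410\right) = - 96 i \sqrt{5} + \left(-612 + 1410\right) = - 96 i \sqrt{5} + 798 = 798 - 96 i \sqrt{5}$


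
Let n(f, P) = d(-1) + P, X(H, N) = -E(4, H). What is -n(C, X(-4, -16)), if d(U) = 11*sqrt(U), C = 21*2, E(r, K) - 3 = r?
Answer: 7 - 11*I ≈ 7.0 - 11.0*I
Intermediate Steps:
E(r, K) = 3 + r
C = 42
X(H, N) = -7 (X(H, N) = -(3 + 4) = -1*7 = -7)
n(f, P) = P + 11*I (n(f, P) = 11*sqrt(-1) + P = 11*I + P = P + 11*I)
-n(C, X(-4, -16)) = -(-7 + 11*I) = 7 - 11*I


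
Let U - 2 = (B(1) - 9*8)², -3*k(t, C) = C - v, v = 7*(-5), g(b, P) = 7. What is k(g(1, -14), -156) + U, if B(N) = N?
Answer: 15250/3 ≈ 5083.3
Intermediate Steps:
v = -35
k(t, C) = -35/3 - C/3 (k(t, C) = -(C - 1*(-35))/3 = -(C + 35)/3 = -(35 + C)/3 = -35/3 - C/3)
U = 5043 (U = 2 + (1 - 9*8)² = 2 + (1 - 72)² = 2 + (-71)² = 2 + 5041 = 5043)
k(g(1, -14), -156) + U = (-35/3 - ⅓*(-156)) + 5043 = (-35/3 + 52) + 5043 = 121/3 + 5043 = 15250/3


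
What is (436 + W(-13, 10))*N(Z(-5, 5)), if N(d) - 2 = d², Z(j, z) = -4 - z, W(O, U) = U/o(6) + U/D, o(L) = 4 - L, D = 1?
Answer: 36603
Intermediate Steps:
W(O, U) = U/2 (W(O, U) = U/(4 - 1*6) + U/1 = U/(4 - 6) + U*1 = U/(-2) + U = U*(-½) + U = -U/2 + U = U/2)
N(d) = 2 + d²
(436 + W(-13, 10))*N(Z(-5, 5)) = (436 + (½)*10)*(2 + (-4 - 1*5)²) = (436 + 5)*(2 + (-4 - 5)²) = 441*(2 + (-9)²) = 441*(2 + 81) = 441*83 = 36603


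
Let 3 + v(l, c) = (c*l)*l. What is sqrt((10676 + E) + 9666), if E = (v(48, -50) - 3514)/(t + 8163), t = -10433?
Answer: 67*sqrt(23410510)/2270 ≈ 142.81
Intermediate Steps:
v(l, c) = -3 + c*l**2 (v(l, c) = -3 + (c*l)*l = -3 + c*l**2)
E = 118717/2270 (E = ((-3 - 50*48**2) - 3514)/(-10433 + 8163) = ((-3 - 50*2304) - 3514)/(-2270) = ((-3 - 115200) - 3514)*(-1/2270) = (-115203 - 3514)*(-1/2270) = -118717*(-1/2270) = 118717/2270 ≈ 52.298)
sqrt((10676 + E) + 9666) = sqrt((10676 + 118717/2270) + 9666) = sqrt(24353237/2270 + 9666) = sqrt(46295057/2270) = 67*sqrt(23410510)/2270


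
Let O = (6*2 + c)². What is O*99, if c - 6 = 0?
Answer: 32076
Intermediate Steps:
c = 6 (c = 6 + 0 = 6)
O = 324 (O = (6*2 + 6)² = (12 + 6)² = 18² = 324)
O*99 = 324*99 = 32076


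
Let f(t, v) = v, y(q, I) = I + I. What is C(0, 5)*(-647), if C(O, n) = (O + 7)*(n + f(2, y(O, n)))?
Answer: -67935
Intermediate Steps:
y(q, I) = 2*I
C(O, n) = 3*n*(7 + O) (C(O, n) = (O + 7)*(n + 2*n) = (7 + O)*(3*n) = 3*n*(7 + O))
C(0, 5)*(-647) = (3*5*(7 + 0))*(-647) = (3*5*7)*(-647) = 105*(-647) = -67935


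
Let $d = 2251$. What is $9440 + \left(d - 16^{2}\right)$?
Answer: $11435$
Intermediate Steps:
$9440 + \left(d - 16^{2}\right) = 9440 + \left(2251 - 16^{2}\right) = 9440 + \left(2251 - 256\right) = 9440 + 1995 = 11435$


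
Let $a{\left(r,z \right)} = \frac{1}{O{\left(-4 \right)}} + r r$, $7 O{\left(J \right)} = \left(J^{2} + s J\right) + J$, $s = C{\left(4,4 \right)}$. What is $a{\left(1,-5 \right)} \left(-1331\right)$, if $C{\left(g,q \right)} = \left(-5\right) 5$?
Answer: $- \frac{22627}{16} \approx -1414.2$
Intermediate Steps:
$C{\left(g,q \right)} = -25$
$s = -25$
$O{\left(J \right)} = - \frac{24 J}{7} + \frac{J^{2}}{7}$ ($O{\left(J \right)} = \frac{\left(J^{2} - 25 J\right) + J}{7} = \frac{J^{2} - 24 J}{7} = - \frac{24 J}{7} + \frac{J^{2}}{7}$)
$a{\left(r,z \right)} = \frac{1}{16} + r^{2}$ ($a{\left(r,z \right)} = \frac{1}{\frac{1}{7} \left(-4\right) \left(-24 - 4\right)} + r r = \frac{1}{\frac{1}{7} \left(-4\right) \left(-28\right)} + r^{2} = \frac{1}{16} + r^{2}$)
$a{\left(1,-5 \right)} \left(-1331\right) = \left(\frac{1}{16} + 1^{2}\right) \left(-1331\right) = \left(\frac{1}{16} + 1\right) \left(-1331\right) = \frac{17}{16} \left(-1331\right) = - \frac{22627}{16}$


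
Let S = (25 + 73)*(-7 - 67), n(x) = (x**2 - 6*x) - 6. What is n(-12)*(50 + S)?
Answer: -1512420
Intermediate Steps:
n(x) = -6 + x**2 - 6*x
S = -7252 (S = 98*(-74) = -7252)
n(-12)*(50 + S) = (-6 + (-12)**2 - 6*(-12))*(50 - 7252) = (-6 + 144 + 72)*(-7202) = 210*(-7202) = -1512420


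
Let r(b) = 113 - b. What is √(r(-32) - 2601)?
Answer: 2*I*√614 ≈ 49.558*I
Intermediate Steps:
√(r(-32) - 2601) = √((113 - 1*(-32)) - 2601) = √((113 + 32) - 2601) = √(145 - 2601) = √(-2456) = 2*I*√614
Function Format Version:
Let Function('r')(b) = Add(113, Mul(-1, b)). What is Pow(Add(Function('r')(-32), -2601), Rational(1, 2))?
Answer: Mul(2, I, Pow(614, Rational(1, 2))) ≈ Mul(49.558, I)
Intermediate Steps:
Pow(Add(Function('r')(-32), -2601), Rational(1, 2)) = Pow(Add(Add(113, Mul(-1, -32)), -2601), Rational(1, 2)) = Pow(Add(Add(113, 32), -2601), Rational(1, 2)) = Pow(Add(145, -2601), Rational(1, 2)) = Pow(-2456, Rational(1, 2)) = Mul(2, I, Pow(614, Rational(1, 2)))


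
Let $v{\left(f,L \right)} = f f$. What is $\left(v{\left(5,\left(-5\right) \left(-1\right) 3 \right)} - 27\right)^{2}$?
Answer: $4$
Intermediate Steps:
$v{\left(f,L \right)} = f^{2}$
$\left(v{\left(5,\left(-5\right) \left(-1\right) 3 \right)} - 27\right)^{2} = \left(5^{2} - 27\right)^{2} = \left(25 - 27\right)^{2} = \left(-2\right)^{2} = 4$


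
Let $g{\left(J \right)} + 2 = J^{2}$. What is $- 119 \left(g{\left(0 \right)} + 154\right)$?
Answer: $-18088$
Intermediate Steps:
$g{\left(J \right)} = -2 + J^{2}$
$- 119 \left(g{\left(0 \right)} + 154\right) = - 119 \left(\left(-2 + 0^{2}\right) + 154\right) = - 119 \left(\left(-2 + 0\right) + 154\right) = - 119 \left(-2 + 154\right) = \left(-119\right) 152 = -18088$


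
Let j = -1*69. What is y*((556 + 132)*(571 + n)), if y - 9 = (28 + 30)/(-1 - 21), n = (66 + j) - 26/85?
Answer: 464782528/187 ≈ 2.4855e+6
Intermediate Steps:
j = -69
n = -281/85 (n = (66 - 69) - 26/85 = -3 - 26*1/85 = -3 - 26/85 = -281/85 ≈ -3.3059)
y = 70/11 (y = 9 + (28 + 30)/(-1 - 21) = 9 + 58/(-22) = 9 + 58*(-1/22) = 9 - 29/11 = 70/11 ≈ 6.3636)
y*((556 + 132)*(571 + n)) = 70*((556 + 132)*(571 - 281/85))/11 = 70*(688*(48254/85))/11 = (70/11)*(33198752/85) = 464782528/187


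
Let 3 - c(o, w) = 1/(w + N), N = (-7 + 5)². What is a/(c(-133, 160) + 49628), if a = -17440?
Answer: -2860160/8139483 ≈ -0.35139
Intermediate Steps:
N = 4 (N = (-2)² = 4)
c(o, w) = 3 - 1/(4 + w) (c(o, w) = 3 - 1/(w + 4) = 3 - 1/(4 + w))
a/(c(-133, 160) + 49628) = -17440/((11 + 3*160)/(4 + 160) + 49628) = -17440/((11 + 480)/164 + 49628) = -17440/((1/164)*491 + 49628) = -17440/(491/164 + 49628) = -17440/8139483/164 = -17440*164/8139483 = -2860160/8139483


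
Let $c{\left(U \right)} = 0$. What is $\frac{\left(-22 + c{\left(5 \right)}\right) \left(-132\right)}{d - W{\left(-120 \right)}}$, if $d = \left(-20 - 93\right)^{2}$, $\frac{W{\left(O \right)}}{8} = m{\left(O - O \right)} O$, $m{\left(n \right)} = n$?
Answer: $\frac{2904}{12769} \approx 0.22743$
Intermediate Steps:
$W{\left(O \right)} = 0$ ($W{\left(O \right)} = 8 \left(O - O\right) O = 8 \cdot 0 O = 8 \cdot 0 = 0$)
$d = 12769$ ($d = \left(-113\right)^{2} = 12769$)
$\frac{\left(-22 + c{\left(5 \right)}\right) \left(-132\right)}{d - W{\left(-120 \right)}} = \frac{\left(-22 + 0\right) \left(-132\right)}{12769 - 0} = \frac{\left(-22\right) \left(-132\right)}{12769 + 0} = \frac{2904}{12769}$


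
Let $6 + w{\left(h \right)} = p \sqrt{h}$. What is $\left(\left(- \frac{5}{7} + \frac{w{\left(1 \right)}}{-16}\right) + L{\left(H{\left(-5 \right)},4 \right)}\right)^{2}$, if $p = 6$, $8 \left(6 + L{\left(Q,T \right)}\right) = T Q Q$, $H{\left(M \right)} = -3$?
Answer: $\frac{961}{196} \approx 4.9031$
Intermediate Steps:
$L{\left(Q,T \right)} = -6 + \frac{T Q^{2}}{8}$ ($L{\left(Q,T \right)} = -6 + \frac{T Q Q}{8} = -6 + \frac{Q T Q}{8} = -6 + \frac{T Q^{2}}{8}$)
$w{\left(h \right)} = -6 + 6 \sqrt{h}$
$\left(\left(- \frac{5}{7} + \frac{w{\left(1 \right)}}{-16}\right) + L{\left(H{\left(-5 \right)},4 \right)}\right)^{2} = \left(\left(- \frac{5}{7} + \frac{-6 + 6 \sqrt{1}}{-16}\right) - \left(6 - \frac{\left(-3\right)^{2}}{2}\right)\right)^{2} = \left(\left(\left(-5\right) \frac{1}{7} + \left(-6 + 6 \cdot 1\right) \left(- \frac{1}{16}\right)\right) - \left(6 - \frac{9}{2}\right)\right)^{2} = \left(\left(- \frac{5}{7} + \left(-6 + 6\right) \left(- \frac{1}{16}\right)\right) + \left(-6 + \frac{9}{2}\right)\right)^{2} = \left(\left(- \frac{5}{7} + 0 \left(- \frac{1}{16}\right)\right) - \frac{3}{2}\right)^{2} = \left(\left(- \frac{5}{7} + 0\right) - \frac{3}{2}\right)^{2} = \left(- \frac{5}{7} - \frac{3}{2}\right)^{2} = \left(- \frac{31}{14}\right)^{2} = \frac{961}{196}$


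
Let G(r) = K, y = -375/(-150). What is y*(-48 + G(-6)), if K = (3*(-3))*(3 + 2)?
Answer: -465/2 ≈ -232.50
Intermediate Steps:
y = 5/2 (y = -375*(-1/150) = 5/2 ≈ 2.5000)
K = -45 (K = -9*5 = -45)
G(r) = -45
y*(-48 + G(-6)) = 5*(-48 - 45)/2 = (5/2)*(-93) = -465/2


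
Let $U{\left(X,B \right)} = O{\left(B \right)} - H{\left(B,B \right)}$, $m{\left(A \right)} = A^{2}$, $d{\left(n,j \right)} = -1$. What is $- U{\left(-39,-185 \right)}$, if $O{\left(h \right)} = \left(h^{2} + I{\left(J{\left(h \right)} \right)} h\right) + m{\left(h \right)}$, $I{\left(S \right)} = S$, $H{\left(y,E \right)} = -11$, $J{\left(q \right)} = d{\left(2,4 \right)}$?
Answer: $-68646$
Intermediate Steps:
$J{\left(q \right)} = -1$
$O{\left(h \right)} = - h + 2 h^{2}$ ($O{\left(h \right)} = \left(h^{2} - h\right) + h^{2} = - h + 2 h^{2}$)
$U{\left(X,B \right)} = 11 + B \left(-1 + 2 B\right)$ ($U{\left(X,B \right)} = B \left(-1 + 2 B\right) - -11 = B \left(-1 + 2 B\right) + 11 = 11 + B \left(-1 + 2 B\right)$)
$- U{\left(-39,-185 \right)} = - (11 - -185 + 2 \left(-185\right)^{2}) = - (11 + 185 + 2 \cdot 34225) = - (11 + 185 + 68450) = \left(-1\right) 68646 = -68646$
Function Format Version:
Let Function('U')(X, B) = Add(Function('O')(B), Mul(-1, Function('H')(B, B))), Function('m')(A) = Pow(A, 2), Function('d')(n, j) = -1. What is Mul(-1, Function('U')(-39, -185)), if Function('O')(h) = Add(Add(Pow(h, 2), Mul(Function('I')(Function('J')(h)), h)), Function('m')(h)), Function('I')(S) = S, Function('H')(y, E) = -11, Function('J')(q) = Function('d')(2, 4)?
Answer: -68646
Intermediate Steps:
Function('J')(q) = -1
Function('O')(h) = Add(Mul(-1, h), Mul(2, Pow(h, 2))) (Function('O')(h) = Add(Add(Pow(h, 2), Mul(-1, h)), Pow(h, 2)) = Add(Mul(-1, h), Mul(2, Pow(h, 2))))
Function('U')(X, B) = Add(11, Mul(B, Add(-1, Mul(2, B)))) (Function('U')(X, B) = Add(Mul(B, Add(-1, Mul(2, B))), Mul(-1, -11)) = Add(Mul(B, Add(-1, Mul(2, B))), 11) = Add(11, Mul(B, Add(-1, Mul(2, B)))))
Mul(-1, Function('U')(-39, -185)) = Mul(-1, Add(11, Mul(-1, -185), Mul(2, Pow(-185, 2)))) = Mul(-1, Add(11, 185, Mul(2, 34225))) = Mul(-1, Add(11, 185, 68450)) = Mul(-1, 68646) = -68646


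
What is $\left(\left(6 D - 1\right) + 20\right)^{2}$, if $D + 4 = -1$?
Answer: $121$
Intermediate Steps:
$D = -5$ ($D = -4 - 1 = -5$)
$\left(\left(6 D - 1\right) + 20\right)^{2} = \left(\left(6 \left(-5\right) - 1\right) + 20\right)^{2} = \left(\left(-30 - 1\right) + 20\right)^{2} = \left(-31 + 20\right)^{2} = \left(-11\right)^{2} = 121$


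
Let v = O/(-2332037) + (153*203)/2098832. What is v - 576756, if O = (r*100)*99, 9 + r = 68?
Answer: -2822964471562490721/4894553880784 ≈ -5.7676e+5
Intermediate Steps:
r = 59 (r = -9 + 68 = 59)
O = 584100 (O = (59*100)*99 = 5900*99 = 584100)
v = -1153497034017/4894553880784 (v = 584100/(-2332037) + (153*203)/2098832 = 584100*(-1/2332037) + 31059*(1/2098832) = -584100/2332037 + 31059/2098832 = -1153497034017/4894553880784 ≈ -0.23567)
v - 576756 = -1153497034017/4894553880784 - 576756 = -2822964471562490721/4894553880784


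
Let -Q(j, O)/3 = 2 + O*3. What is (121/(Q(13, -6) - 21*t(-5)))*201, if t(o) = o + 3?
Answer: 8107/30 ≈ 270.23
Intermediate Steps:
t(o) = 3 + o
Q(j, O) = -6 - 9*O (Q(j, O) = -3*(2 + O*3) = -3*(2 + 3*O) = -6 - 9*O)
(121/(Q(13, -6) - 21*t(-5)))*201 = (121/((-6 - 9*(-6)) - 21*(3 - 5)))*201 = (121/((-6 + 54) - 21*(-2)))*201 = (121/(48 + 42))*201 = (121/90)*201 = 8107/30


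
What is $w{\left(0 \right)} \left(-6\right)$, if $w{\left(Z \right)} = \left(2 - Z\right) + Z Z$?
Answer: $-12$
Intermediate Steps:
$w{\left(Z \right)} = 2 + Z^{2} - Z$ ($w{\left(Z \right)} = \left(2 - Z\right) + Z^{2} = 2 + Z^{2} - Z$)
$w{\left(0 \right)} \left(-6\right) = \left(2 + 0^{2} - 0\right) \left(-6\right) = \left(2 + 0 + 0\right) \left(-6\right) = 2 \left(-6\right) = -12$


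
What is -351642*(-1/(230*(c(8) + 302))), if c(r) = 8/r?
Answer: 58607/11615 ≈ 5.0458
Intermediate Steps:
-351642*(-1/(230*(c(8) + 302))) = -351642*(-1/(230*(8/8 + 302))) = -351642*(-1/(230*(8*(⅛) + 302))) = -351642*(-1/(230*(1 + 302))) = -351642/((-230*303)) = -351642/(-69690) = -351642*(-1/69690) = 58607/11615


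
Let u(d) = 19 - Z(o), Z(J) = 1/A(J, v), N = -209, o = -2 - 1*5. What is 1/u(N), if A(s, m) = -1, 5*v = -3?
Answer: 1/20 ≈ 0.050000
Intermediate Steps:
v = -⅗ (v = (⅕)*(-3) = -⅗ ≈ -0.60000)
o = -7 (o = -2 - 5 = -7)
Z(J) = -1 (Z(J) = 1/(-1) = -1)
u(d) = 20 (u(d) = 19 - 1*(-1) = 19 + 1 = 20)
1/u(N) = 1/20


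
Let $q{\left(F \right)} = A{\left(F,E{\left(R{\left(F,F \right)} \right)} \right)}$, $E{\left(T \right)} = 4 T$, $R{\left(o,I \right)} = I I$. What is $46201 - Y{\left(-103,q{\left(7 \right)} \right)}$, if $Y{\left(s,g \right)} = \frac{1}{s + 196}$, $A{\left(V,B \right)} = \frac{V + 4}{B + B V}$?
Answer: $\frac{4296692}{93} \approx 46201.0$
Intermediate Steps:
$R{\left(o,I \right)} = I^{2}$
$A{\left(V,B \right)} = \frac{4 + V}{B + B V}$
$q{\left(F \right)} = \frac{4 + F}{4 F^{2} \left(1 + F\right)}$
$Y{\left(s,g \right)} = \frac{1}{196 + s}$
$46201 - Y{\left(-103,q{\left(7 \right)} \right)} = 46201 - \frac{1}{196 - 103} = 46201 - \frac{1}{93} = \frac{4296692}{93}$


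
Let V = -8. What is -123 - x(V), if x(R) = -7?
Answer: -116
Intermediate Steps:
-123 - x(V) = -123 - 1*(-7) = -123 + 7 = -116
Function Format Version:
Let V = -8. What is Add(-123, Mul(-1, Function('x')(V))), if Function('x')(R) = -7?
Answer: -116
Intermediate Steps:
Add(-123, Mul(-1, Function('x')(V))) = Add(-123, Mul(-1, -7)) = Add(-123, 7) = -116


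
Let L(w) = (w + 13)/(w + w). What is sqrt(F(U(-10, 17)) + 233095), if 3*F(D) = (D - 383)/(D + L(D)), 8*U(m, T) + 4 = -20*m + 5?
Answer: sqrt(403784265797054)/41621 ≈ 482.79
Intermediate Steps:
U(m, T) = 1/8 - 5*m/2 (U(m, T) = -1/2 + (-20*m + 5)/8 = -1/2 + (5 - 20*m)/8 = -1/2 + (5/8 - 5*m/2) = 1/8 - 5*m/2)
L(w) = (13 + w)/(2*w) (L(w) = (13 + w)/((2*w)) = (13 + w)*(1/(2*w)) = (13 + w)/(2*w))
F(D) = (-383 + D)/(3*(D + (13 + D)/(2*D))) (F(D) = ((D - 383)/(D + (13 + D)/(2*D)))/3 = ((-383 + D)/(D + (13 + D)/(2*D)))/3 = (-383 + D)/(3*(D + (13 + D)/(2*D))))
sqrt(F(U(-10, 17)) + 233095) = sqrt(2*(1/8 - 5/2*(-10))*(-383 + (1/8 - 5/2*(-10)))/(3*(13 + (1/8 - 5/2*(-10)) + 2*(1/8 - 5/2*(-10))**2)) + 233095) = sqrt(2*(1/8 + 25)*(-383 + (1/8 + 25))/(3*(13 + (1/8 + 25) + 2*(1/8 + 25)**2)) + 233095) = sqrt((2/3)*(201/8)*(-383 + 201/8)/(13 + 201/8 + 2*(201/8)**2) + 233095) = sqrt((2/3)*(201/8)*(-2863/8)/(13 + 201/8 + 2*(40401/64)) + 233095) = sqrt((2/3)*(201/8)*(-2863/8)/(13 + 201/8 + 40401/32) + 233095) = sqrt((2/3)*(201/8)*(-2863/8)/(41621/32) + 233095) = sqrt((2/3)*(201/8)*(32/41621)*(-2863/8) + 233095) = sqrt(-191821/41621 + 233095) = sqrt(9701455174/41621) = sqrt(403784265797054)/41621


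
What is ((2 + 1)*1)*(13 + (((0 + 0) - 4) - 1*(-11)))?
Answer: 60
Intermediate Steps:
((2 + 1)*1)*(13 + (((0 + 0) - 4) - 1*(-11))) = (3*1)*(13 + ((0 - 4) + 11)) = 3*(13 + (-4 + 11)) = 3*(13 + 7) = 3*20 = 60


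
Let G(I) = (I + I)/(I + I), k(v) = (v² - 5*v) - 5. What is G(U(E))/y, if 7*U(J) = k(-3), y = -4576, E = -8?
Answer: -1/4576 ≈ -0.00021853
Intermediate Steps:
k(v) = -5 + v² - 5*v
U(J) = 19/7 (U(J) = (-5 + (-3)² - 5*(-3))/7 = (-5 + 9 + 15)/7 = (⅐)*19 = 19/7)
G(I) = 1 (G(I) = (2*I)/((2*I)) = (2*I)*(1/(2*I)) = 1)
G(U(E))/y = 1/(-4576) = 1*(-1/4576) = -1/4576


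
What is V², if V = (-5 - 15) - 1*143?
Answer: 26569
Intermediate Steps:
V = -163 (V = -20 - 143 = -163)
V² = (-163)² = 26569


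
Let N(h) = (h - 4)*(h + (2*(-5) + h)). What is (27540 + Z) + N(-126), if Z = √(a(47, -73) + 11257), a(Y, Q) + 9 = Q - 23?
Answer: 61600 + 4*√697 ≈ 61706.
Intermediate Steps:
a(Y, Q) = -32 + Q (a(Y, Q) = -9 + (Q - 23) = -9 + (-23 + Q) = -32 + Q)
N(h) = (-10 + 2*h)*(-4 + h) (N(h) = (-4 + h)*(h + (-10 + h)) = (-4 + h)*(-10 + 2*h) = (-10 + 2*h)*(-4 + h))
Z = 4*√697 (Z = √((-32 - 73) + 11257) = √(-105 + 11257) = √11152 = 4*√697 ≈ 105.60)
(27540 + Z) + N(-126) = (27540 + 4*√697) + (40 - 18*(-126) + 2*(-126)²) = (27540 + 4*√697) + (40 + 2268 + 2*15876) = (27540 + 4*√697) + (40 + 2268 + 31752) = (27540 + 4*√697) + 34060 = 61600 + 4*√697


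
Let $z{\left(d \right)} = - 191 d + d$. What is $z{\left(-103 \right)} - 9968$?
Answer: $9602$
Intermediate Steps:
$z{\left(d \right)} = - 190 d$
$z{\left(-103 \right)} - 9968 = \left(-190\right) \left(-103\right) - 9968 = 19570 - 9968 = 9602$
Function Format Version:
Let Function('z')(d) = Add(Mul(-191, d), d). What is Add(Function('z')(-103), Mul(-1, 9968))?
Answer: 9602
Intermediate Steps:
Function('z')(d) = Mul(-190, d)
Add(Function('z')(-103), Mul(-1, 9968)) = Add(Mul(-190, -103), Mul(-1, 9968)) = Add(19570, -9968) = 9602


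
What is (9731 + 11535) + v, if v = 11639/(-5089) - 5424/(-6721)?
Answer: 727313968971/34203169 ≈ 21265.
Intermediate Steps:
v = -50622983/34203169 (v = 11639*(-1/5089) - 5424*(-1/6721) = -11639/5089 + 5424/6721 = -50622983/34203169 ≈ -1.4801)
(9731 + 11535) + v = (9731 + 11535) - 50622983/34203169 = 21266 - 50622983/34203169 = 727313968971/34203169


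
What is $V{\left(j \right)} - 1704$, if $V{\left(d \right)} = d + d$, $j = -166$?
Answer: $-2036$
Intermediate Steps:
$V{\left(d \right)} = 2 d$
$V{\left(j \right)} - 1704 = 2 \left(-166\right) - 1704 = -332 - 1704 = -2036$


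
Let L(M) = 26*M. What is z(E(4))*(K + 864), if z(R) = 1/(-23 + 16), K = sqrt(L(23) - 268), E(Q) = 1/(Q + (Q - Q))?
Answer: -864/7 - sqrt(330)/7 ≈ -126.02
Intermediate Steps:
E(Q) = 1/Q (E(Q) = 1/(Q + 0) = 1/Q)
K = sqrt(330) (K = sqrt(26*23 - 268) = sqrt(598 - 268) = sqrt(330) ≈ 18.166)
z(R) = -1/7 (z(R) = 1/(-7) = -1/7)
z(E(4))*(K + 864) = -(sqrt(330) + 864)/7 = -(864 + sqrt(330))/7 = -864/7 - sqrt(330)/7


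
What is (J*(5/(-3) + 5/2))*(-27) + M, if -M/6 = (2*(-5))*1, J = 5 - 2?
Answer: -15/2 ≈ -7.5000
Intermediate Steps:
J = 3
M = 60 (M = -6*2*(-5) = -(-60) = -6*(-10) = 60)
(J*(5/(-3) + 5/2))*(-27) + M = (3*(5/(-3) + 5/2))*(-27) + 60 = (3*(5*(-⅓) + 5*(½)))*(-27) + 60 = (3*(-5/3 + 5/2))*(-27) + 60 = (3*(⅚))*(-27) + 60 = (5/2)*(-27) + 60 = -135/2 + 60 = -15/2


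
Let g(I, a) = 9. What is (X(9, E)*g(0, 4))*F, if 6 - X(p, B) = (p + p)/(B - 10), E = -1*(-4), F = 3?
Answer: 243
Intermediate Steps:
E = 4
X(p, B) = 6 - 2*p/(-10 + B) (X(p, B) = 6 - (p + p)/(B - 10) = 6 - 2*p/(-10 + B))
(X(9, E)*g(0, 4))*F = ((2*(-30 - 1*9 + 3*4)/(-10 + 4))*9)*3 = ((2*(-30 - 9 + 12)/(-6))*9)*3 = ((2*(-⅙)*(-27))*9)*3 = (9*9)*3 = 81*3 = 243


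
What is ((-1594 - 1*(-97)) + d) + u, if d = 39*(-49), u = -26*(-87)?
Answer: -1146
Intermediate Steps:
u = 2262
d = -1911
((-1594 - 1*(-97)) + d) + u = ((-1594 - 1*(-97)) - 1911) + 2262 = ((-1594 + 97) - 1911) + 2262 = (-1497 - 1911) + 2262 = -3408 + 2262 = -1146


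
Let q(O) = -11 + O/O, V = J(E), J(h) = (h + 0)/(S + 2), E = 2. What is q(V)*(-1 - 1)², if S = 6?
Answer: -40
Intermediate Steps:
J(h) = h/8 (J(h) = (h + 0)/(6 + 2) = h/8)
V = ¼ (V = (⅛)*2 = ¼ ≈ 0.25000)
q(O) = -10 (q(O) = -11 + 1 = -10)
q(V)*(-1 - 1)² = -10*(-1 - 1)² = -10*(-2)² = -10*4 = -40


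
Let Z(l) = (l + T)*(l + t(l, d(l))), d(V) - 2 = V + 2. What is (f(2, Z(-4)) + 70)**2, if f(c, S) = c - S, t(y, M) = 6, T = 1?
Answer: 6084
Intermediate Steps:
d(V) = 4 + V (d(V) = 2 + (V + 2) = 2 + (2 + V) = 4 + V)
Z(l) = (1 + l)*(6 + l) (Z(l) = (l + 1)*(l + 6) = (1 + l)*(6 + l))
(f(2, Z(-4)) + 70)**2 = ((2 - (6 + (-4)**2 + 7*(-4))) + 70)**2 = ((2 - (6 + 16 - 28)) + 70)**2 = ((2 - 1*(-6)) + 70)**2 = ((2 + 6) + 70)**2 = (8 + 70)**2 = 78**2 = 6084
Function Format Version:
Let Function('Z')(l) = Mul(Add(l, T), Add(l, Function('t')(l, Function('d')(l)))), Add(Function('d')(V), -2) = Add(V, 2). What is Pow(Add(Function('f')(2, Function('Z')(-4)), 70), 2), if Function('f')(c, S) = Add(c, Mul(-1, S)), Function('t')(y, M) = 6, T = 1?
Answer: 6084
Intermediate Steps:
Function('d')(V) = Add(4, V) (Function('d')(V) = Add(2, Add(V, 2)) = Add(2, Add(2, V)) = Add(4, V))
Function('Z')(l) = Mul(Add(1, l), Add(6, l)) (Function('Z')(l) = Mul(Add(l, 1), Add(l, 6)) = Mul(Add(1, l), Add(6, l)))
Pow(Add(Function('f')(2, Function('Z')(-4)), 70), 2) = Pow(Add(Add(2, Mul(-1, Add(6, Pow(-4, 2), Mul(7, -4)))), 70), 2) = Pow(Add(Add(2, Mul(-1, Add(6, 16, -28))), 70), 2) = Pow(Add(Add(2, Mul(-1, -6)), 70), 2) = Pow(Add(Add(2, 6), 70), 2) = Pow(Add(8, 70), 2) = Pow(78, 2) = 6084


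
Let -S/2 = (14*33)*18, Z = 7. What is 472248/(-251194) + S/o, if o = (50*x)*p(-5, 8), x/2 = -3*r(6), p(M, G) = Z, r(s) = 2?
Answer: 6531003/3139925 ≈ 2.0800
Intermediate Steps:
S = -16632 (S = -2*14*33*18 = -924*18 = -2*8316 = -16632)
p(M, G) = 7
x = -12 (x = 2*(-3*2) = 2*(-6) = -12)
o = -4200 (o = (50*(-12))*7 = -600*7 = -4200)
472248/(-251194) + S/o = 472248/(-251194) - 16632/(-4200) = 472248*(-1/251194) - 16632*(-1/4200) = -236124/125597 + 99/25 = 6531003/3139925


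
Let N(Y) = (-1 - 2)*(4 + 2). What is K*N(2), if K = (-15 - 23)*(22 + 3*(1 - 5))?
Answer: 6840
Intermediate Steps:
N(Y) = -18 (N(Y) = -3*6 = -18)
K = -380 (K = -38*(22 + 3*(-4)) = -38*(22 - 12) = -38*10 = -380)
K*N(2) = -380*(-18) = 6840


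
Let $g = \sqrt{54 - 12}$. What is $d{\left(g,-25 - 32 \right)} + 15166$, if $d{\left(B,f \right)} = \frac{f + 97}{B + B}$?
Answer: $15166 + \frac{10 \sqrt{42}}{21} \approx 15169.0$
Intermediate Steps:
$g = \sqrt{42} \approx 6.4807$
$d{\left(B,f \right)} = \frac{97 + f}{2 B}$
$d{\left(g,-25 - 32 \right)} + 15166 = \frac{97 - 57}{2 \sqrt{42}} + 15166 = \frac{\frac{\sqrt{42}}{42} \left(97 - 57\right)}{2} + 15166 = \frac{1}{2} \frac{\sqrt{42}}{42} \cdot 40 + 15166 = \frac{10 \sqrt{42}}{21} + 15166 = 15166 + \frac{10 \sqrt{42}}{21}$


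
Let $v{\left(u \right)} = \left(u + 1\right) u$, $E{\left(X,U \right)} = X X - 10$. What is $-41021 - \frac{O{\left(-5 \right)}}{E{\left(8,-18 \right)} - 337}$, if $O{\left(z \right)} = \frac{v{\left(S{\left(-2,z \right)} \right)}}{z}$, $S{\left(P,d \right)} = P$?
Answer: $- \frac{58044717}{1415} \approx -41021.0$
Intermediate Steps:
$E{\left(X,U \right)} = -10 + X^{2}$ ($E{\left(X,U \right)} = X^{2} - 10 = -10 + X^{2}$)
$v{\left(u \right)} = u \left(1 + u\right)$ ($v{\left(u \right)} = \left(1 + u\right) u = u \left(1 + u\right)$)
$O{\left(z \right)} = \frac{2}{z}$ ($O{\left(z \right)} = \frac{\left(-2\right) \left(1 - 2\right)}{z} = \frac{\left(-2\right) \left(-1\right)}{z} = \frac{2}{z}$)
$-41021 - \frac{O{\left(-5 \right)}}{E{\left(8,-18 \right)} - 337} = -41021 - \frac{2 \frac{1}{-5}}{\left(-10 + 8^{2}\right) - 337} = -41021 - \frac{2 \left(- \frac{1}{5}\right)}{\left(-10 + 64\right) - 337} = -41021 - - \frac{2}{5 \left(54 - 337\right)} = -41021 - - \frac{2}{5 \left(-283\right)} = -41021 - \left(- \frac{2}{5}\right) \left(- \frac{1}{283}\right) = -41021 - \frac{2}{1415} = - \frac{58044717}{1415}$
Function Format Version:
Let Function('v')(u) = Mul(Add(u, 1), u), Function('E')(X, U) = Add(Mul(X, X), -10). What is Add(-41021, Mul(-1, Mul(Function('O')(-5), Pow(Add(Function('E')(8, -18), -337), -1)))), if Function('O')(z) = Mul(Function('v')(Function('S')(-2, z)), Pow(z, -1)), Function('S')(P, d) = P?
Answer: Rational(-58044717, 1415) ≈ -41021.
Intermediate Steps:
Function('E')(X, U) = Add(-10, Pow(X, 2)) (Function('E')(X, U) = Add(Pow(X, 2), -10) = Add(-10, Pow(X, 2)))
Function('v')(u) = Mul(u, Add(1, u)) (Function('v')(u) = Mul(Add(1, u), u) = Mul(u, Add(1, u)))
Function('O')(z) = Mul(2, Pow(z, -1)) (Function('O')(z) = Mul(Mul(-2, Add(1, -2)), Pow(z, -1)) = Mul(Mul(-2, -1), Pow(z, -1)) = Mul(2, Pow(z, -1)))
Add(-41021, Mul(-1, Mul(Function('O')(-5), Pow(Add(Function('E')(8, -18), -337), -1)))) = Add(-41021, Mul(-1, Mul(Mul(2, Pow(-5, -1)), Pow(Add(Add(-10, Pow(8, 2)), -337), -1)))) = Add(-41021, Mul(-1, Mul(Mul(2, Rational(-1, 5)), Pow(Add(Add(-10, 64), -337), -1)))) = Add(-41021, Mul(-1, Mul(Rational(-2, 5), Pow(Add(54, -337), -1)))) = Add(-41021, Mul(-1, Mul(Rational(-2, 5), Pow(-283, -1)))) = Add(-41021, Mul(-1, Mul(Rational(-2, 5), Rational(-1, 283)))) = Add(-41021, Mul(-1, Rational(2, 1415))) = Add(-41021, Rational(-2, 1415)) = Rational(-58044717, 1415)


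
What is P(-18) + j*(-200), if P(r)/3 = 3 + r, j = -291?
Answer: 58155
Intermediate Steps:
P(r) = 9 + 3*r (P(r) = 3*(3 + r) = 9 + 3*r)
P(-18) + j*(-200) = (9 + 3*(-18)) - 291*(-200) = (9 - 54) + 58200 = -45 + 58200 = 58155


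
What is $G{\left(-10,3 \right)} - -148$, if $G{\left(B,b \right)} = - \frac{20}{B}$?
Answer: $150$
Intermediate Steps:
$G{\left(-10,3 \right)} - -148 = - \frac{20}{-10} - -148 = \left(-20\right) \left(- \frac{1}{10}\right) + 148 = 2 + 148 = 150$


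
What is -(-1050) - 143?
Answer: 907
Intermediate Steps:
-(-1050) - 143 = -150*(-7) - 143 = 1050 - 143 = 907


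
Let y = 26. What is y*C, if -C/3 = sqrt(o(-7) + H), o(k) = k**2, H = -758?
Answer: -78*I*sqrt(709) ≈ -2076.9*I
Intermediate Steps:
C = -3*I*sqrt(709) (C = -3*sqrt((-7)**2 - 758) = -3*sqrt(49 - 758) = -3*I*sqrt(709) ≈ -79.881*I)
y*C = 26*(-3*I*sqrt(709)) = -78*I*sqrt(709)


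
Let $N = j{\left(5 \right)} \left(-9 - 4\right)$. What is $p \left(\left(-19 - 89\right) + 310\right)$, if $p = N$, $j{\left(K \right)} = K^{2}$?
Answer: $-65650$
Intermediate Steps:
$N = -325$ ($N = 5^{2} \left(-9 - 4\right) = 25 \left(-13\right) = -325$)
$p = -325$
$p \left(\left(-19 - 89\right) + 310\right) = - 325 \left(\left(-19 - 89\right) + 310\right) = - 325 \left(-108 + 310\right) = \left(-325\right) 202 = -65650$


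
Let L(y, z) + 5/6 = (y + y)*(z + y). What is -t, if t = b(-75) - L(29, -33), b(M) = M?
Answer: -947/6 ≈ -157.83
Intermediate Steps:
L(y, z) = -⅚ + 2*y*(y + z) (L(y, z) = -⅚ + (y + y)*(z + y) = -⅚ + (2*y)*(y + z) = -⅚ + 2*y*(y + z))
t = 947/6 (t = -75 - (-⅚ + 2*29² + 2*29*(-33)) = -75 - (-⅚ + 2*841 - 1914) = -75 - (-⅚ + 1682 - 1914) = -75 - 1*(-1397/6) = -75 + 1397/6 = 947/6 ≈ 157.83)
-t = -1*947/6 = -947/6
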